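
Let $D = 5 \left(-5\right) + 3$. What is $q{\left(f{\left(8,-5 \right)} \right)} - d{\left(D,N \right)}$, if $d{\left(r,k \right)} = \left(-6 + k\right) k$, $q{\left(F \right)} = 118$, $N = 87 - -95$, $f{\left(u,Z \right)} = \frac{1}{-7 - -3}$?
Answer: $-31914$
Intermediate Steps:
$f{\left(u,Z \right)} = - \frac{1}{4}$ ($f{\left(u,Z \right)} = \frac{1}{-7 + 3} = \frac{1}{-4} = - \frac{1}{4}$)
$N = 182$ ($N = 87 + 95 = 182$)
$D = -22$ ($D = -25 + 3 = -22$)
$d{\left(r,k \right)} = k \left(-6 + k\right)$
$q{\left(f{\left(8,-5 \right)} \right)} - d{\left(D,N \right)} = 118 - 182 \left(-6 + 182\right) = 118 - 182 \cdot 176 = 118 - 32032 = -31914$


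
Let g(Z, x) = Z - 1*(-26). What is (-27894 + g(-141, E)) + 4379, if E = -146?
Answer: -23630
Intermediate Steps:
g(Z, x) = 26 + Z (g(Z, x) = Z + 26 = 26 + Z)
(-27894 + g(-141, E)) + 4379 = (-27894 + (26 - 141)) + 4379 = (-27894 - 115) + 4379 = -28009 + 4379 = -23630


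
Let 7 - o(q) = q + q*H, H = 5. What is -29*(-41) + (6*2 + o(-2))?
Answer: 1220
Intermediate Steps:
o(q) = 7 - 6*q (o(q) = 7 - (q + q*5) = 7 - (q + 5*q) = 7 - 6*q)
-29*(-41) + (6*2 + o(-2)) = -29*(-41) + (6*2 + (7 - 6*(-2))) = 1189 + (12 + (7 + 12)) = 1189 + (12 + 19) = 1189 + 31 = 1220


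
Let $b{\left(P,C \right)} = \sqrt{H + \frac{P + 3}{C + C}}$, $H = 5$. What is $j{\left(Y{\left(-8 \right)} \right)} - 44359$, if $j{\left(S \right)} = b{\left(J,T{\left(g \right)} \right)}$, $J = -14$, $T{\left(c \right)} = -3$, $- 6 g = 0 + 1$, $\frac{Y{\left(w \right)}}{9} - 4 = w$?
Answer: $-44359 + \frac{\sqrt{246}}{6} \approx -44356.0$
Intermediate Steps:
$Y{\left(w \right)} = 36 + 9 w$
$g = - \frac{1}{6}$ ($g = - \frac{0 + 1}{6} = \left(- \frac{1}{6}\right) 1 = - \frac{1}{6} \approx -0.16667$)
$b{\left(P,C \right)} = \sqrt{5 + \frac{3 + P}{2 C}}$ ($b{\left(P,C \right)} = \sqrt{5 + \frac{P + 3}{C + C}} = \sqrt{5 + \frac{3 + P}{2 C}}$)
$j{\left(S \right)} = \frac{\sqrt{246}}{6}$ ($j{\left(S \right)} = \frac{\sqrt{2} \sqrt{\frac{3 - 14 + 10 \left(-3\right)}{-3}}}{2} = \frac{\sqrt{2} \sqrt{- \frac{3 - 14 - 30}{3}}}{2} = \frac{\sqrt{2} \sqrt{\left(- \frac{1}{3}\right) \left(-41\right)}}{2} = \frac{\sqrt{2} \sqrt{\frac{41}{3}}}{2} = \frac{\sqrt{2} \frac{\sqrt{123}}{3}}{2} = \frac{\sqrt{246}}{6}$)
$j{\left(Y{\left(-8 \right)} \right)} - 44359 = \frac{\sqrt{246}}{6} - 44359 = -44359 + \frac{\sqrt{246}}{6}$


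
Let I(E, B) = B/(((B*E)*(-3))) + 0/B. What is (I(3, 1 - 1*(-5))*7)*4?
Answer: -28/9 ≈ -3.1111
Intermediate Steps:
I(E, B) = -1/(3*E) (I(E, B) = B/((-3*B*E)) + 0 = B*(-1/(3*B*E)) + 0 = -1/(3*E) + 0 = -1/(3*E))
(I(3, 1 - 1*(-5))*7)*4 = (-1/3/3*7)*4 = (-1/3*1/3*7)*4 = -1/9*7*4 = -7/9*4 = -28/9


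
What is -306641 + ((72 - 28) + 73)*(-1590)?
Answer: -492671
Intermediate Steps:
-306641 + ((72 - 28) + 73)*(-1590) = -306641 + (44 + 73)*(-1590) = -306641 + 117*(-1590) = -306641 - 186030 = -492671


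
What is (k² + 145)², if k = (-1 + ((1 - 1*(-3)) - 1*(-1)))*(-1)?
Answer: 25921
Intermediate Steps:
k = -4 (k = (-1 + ((1 + 3) + 1))*(-1) = (-1 + (4 + 1))*(-1) = (-1 + 5)*(-1) = 4*(-1) = -4)
(k² + 145)² = ((-4)² + 145)² = (16 + 145)² = 161² = 25921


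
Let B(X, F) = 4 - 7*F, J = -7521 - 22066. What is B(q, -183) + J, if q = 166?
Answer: -28302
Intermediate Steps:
J = -29587
B(q, -183) + J = (4 - 7*(-183)) - 29587 = (4 + 1281) - 29587 = 1285 - 29587 = -28302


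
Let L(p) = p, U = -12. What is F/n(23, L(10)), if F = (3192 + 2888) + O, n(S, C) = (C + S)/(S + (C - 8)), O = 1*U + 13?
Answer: 50675/11 ≈ 4606.8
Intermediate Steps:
O = 1 (O = 1*(-12) + 13 = -12 + 13 = 1)
n(S, C) = (C + S)/(-8 + C + S) (n(S, C) = (C + S)/(S + (-8 + C)) = (C + S)/(-8 + C + S))
F = 6081 (F = (3192 + 2888) + 1 = 6080 + 1 = 6081)
F/n(23, L(10)) = 6081/(((10 + 23)/(-8 + 10 + 23))) = 6081/((33/25)) = 6081/(((1/25)*33)) = 6081/(33/25) = 6081*(25/33) = 50675/11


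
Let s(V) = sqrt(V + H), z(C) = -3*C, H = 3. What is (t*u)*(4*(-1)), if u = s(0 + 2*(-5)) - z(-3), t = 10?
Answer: 360 - 40*I*sqrt(7) ≈ 360.0 - 105.83*I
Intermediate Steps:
s(V) = sqrt(3 + V) (s(V) = sqrt(V + 3) = sqrt(3 + V))
u = -9 + I*sqrt(7) (u = sqrt(3 + (0 + 2*(-5))) - (-3)*(-3) = sqrt(3 + (0 - 10)) - 1*9 = sqrt(3 - 10) - 9 = sqrt(-7) - 9 = I*sqrt(7) - 9 = -9 + I*sqrt(7) ≈ -9.0 + 2.6458*I)
(t*u)*(4*(-1)) = (10*(-9 + I*sqrt(7)))*(4*(-1)) = (-90 + 10*I*sqrt(7))*(-4) = 360 - 40*I*sqrt(7)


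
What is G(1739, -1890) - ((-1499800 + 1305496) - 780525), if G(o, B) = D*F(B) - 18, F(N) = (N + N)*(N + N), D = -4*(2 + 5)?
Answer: -399100389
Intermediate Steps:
D = -28 (D = -4*7 = -28)
F(N) = 4*N² (F(N) = (2*N)*(2*N) = 4*N²)
G(o, B) = -18 - 112*B² (G(o, B) = -112*B² - 18 = -18 - 112*B²)
G(1739, -1890) - ((-1499800 + 1305496) - 780525) = (-18 - 112*(-1890)²) - ((-1499800 + 1305496) - 780525) = (-18 - 112*3572100) - (-194304 - 780525) = (-18 - 400075200) - 1*(-974829) = -400075218 + 974829 = -399100389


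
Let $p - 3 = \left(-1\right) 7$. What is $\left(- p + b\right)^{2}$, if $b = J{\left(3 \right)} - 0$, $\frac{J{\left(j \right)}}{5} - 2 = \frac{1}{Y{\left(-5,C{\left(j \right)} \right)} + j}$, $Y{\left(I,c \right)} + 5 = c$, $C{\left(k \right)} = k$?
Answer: $361$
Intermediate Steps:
$p = -4$ ($p = 3 - 7 = -4$)
$Y{\left(I,c \right)} = -5 + c$
$J{\left(j \right)} = 10 + \frac{5}{-5 + 2 j}$ ($J{\left(j \right)} = 10 + \frac{5}{\left(-5 + j\right) + j} = 10 + \frac{5}{-5 + 2 j}$)
$b = 15$ ($b = \frac{5 \left(-9 + 4 \cdot 3\right)}{-5 + 2 \cdot 3} - 0 = \frac{5 \left(-9 + 12\right)}{-5 + 6} + 0 = 5 \cdot 1^{-1} \cdot 3 + 0 = 5 \cdot 1 \cdot 3 + 0 = 15 + 0 = 15$)
$\left(- p + b\right)^{2} = \left(\left(-1\right) \left(-4\right) + 15\right)^{2} = \left(4 + 15\right)^{2} = 19^{2} = 361$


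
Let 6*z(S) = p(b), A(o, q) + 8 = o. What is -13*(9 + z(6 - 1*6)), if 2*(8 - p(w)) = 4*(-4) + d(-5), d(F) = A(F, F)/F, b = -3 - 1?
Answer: -2977/20 ≈ -148.85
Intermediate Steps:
A(o, q) = -8 + o
b = -4
d(F) = (-8 + F)/F
p(w) = 147/10 (p(w) = 8 - (4*(-4) + (-8 - 5)/(-5))/2 = 8 - (-16 - ⅕*(-13))/2 = 8 - (-16 + 13/5)/2 = 8 - ½*(-67/5) = 8 + 67/10 = 147/10)
z(S) = 49/20 (z(S) = (⅙)*(147/10) = 49/20)
-13*(9 + z(6 - 1*6)) = -13*(9 + 49/20) = -13*229/20 = -2977/20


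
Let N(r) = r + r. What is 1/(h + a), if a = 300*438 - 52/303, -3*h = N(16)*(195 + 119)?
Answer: 101/12933100 ≈ 7.8094e-6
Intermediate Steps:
N(r) = 2*r
h = -10048/3 (h = -2*16*(195 + 119)/3 = -32*314/3 = -⅓*10048 = -10048/3 ≈ -3349.3)
a = 39814148/303 (a = 131400 - 52*1/303 = 131400 - 52/303 = 39814148/303 ≈ 1.3140e+5)
1/(h + a) = 1/(-10048/3 + 39814148/303) = 1/(12933100/101) = 101/12933100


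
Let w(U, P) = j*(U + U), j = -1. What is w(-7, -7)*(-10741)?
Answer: -150374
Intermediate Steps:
w(U, P) = -2*U (w(U, P) = -(U + U) = -2*U)
w(-7, -7)*(-10741) = -2*(-7)*(-10741) = 14*(-10741) = -150374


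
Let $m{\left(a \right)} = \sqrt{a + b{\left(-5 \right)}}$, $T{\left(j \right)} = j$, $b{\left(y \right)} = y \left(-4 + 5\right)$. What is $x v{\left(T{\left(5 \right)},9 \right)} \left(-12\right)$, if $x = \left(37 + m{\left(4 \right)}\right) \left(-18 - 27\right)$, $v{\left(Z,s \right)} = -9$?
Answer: $-179820 - 4860 i \approx -1.7982 \cdot 10^{5} - 4860.0 i$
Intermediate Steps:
$b{\left(y \right)} = y$ ($b{\left(y \right)} = y 1 = y$)
$m{\left(a \right)} = \sqrt{-5 + a}$ ($m{\left(a \right)} = \sqrt{a - 5} = \sqrt{-5 + a}$)
$x = -1665 - 45 i$ ($x = \left(37 + \sqrt{-5 + 4}\right) \left(-18 - 27\right) = \left(37 + \sqrt{-1}\right) \left(-45\right) = \left(37 + i\right) \left(-45\right) = -1665 - 45 i \approx -1665.0 - 45.0 i$)
$x v{\left(T{\left(5 \right)},9 \right)} \left(-12\right) = \left(-1665 - 45 i\right) \left(-9\right) \left(-12\right) = \left(14985 + 405 i\right) \left(-12\right) = -179820 - 4860 i$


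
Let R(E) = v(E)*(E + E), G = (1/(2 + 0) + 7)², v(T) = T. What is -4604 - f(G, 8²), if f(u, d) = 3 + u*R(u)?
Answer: -11538049/32 ≈ -3.6056e+5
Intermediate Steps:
G = 225/4 (G = (1/2 + 7)² = (½ + 7)² = (15/2)² = 225/4 ≈ 56.250)
R(E) = 2*E² (R(E) = E*(E + E) = E*(2*E) = 2*E²)
f(u, d) = 3 + 2*u³ (f(u, d) = 3 + u*(2*u²) = 3 + 2*u³)
-4604 - f(G, 8²) = -4604 - (3 + 2*(225/4)³) = -4604 - (3 + 2*(11390625/64)) = -4604 - (3 + 11390625/32) = -4604 - 1*11390721/32 = -4604 - 11390721/32 = -11538049/32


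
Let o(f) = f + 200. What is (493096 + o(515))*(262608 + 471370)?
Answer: 362446410158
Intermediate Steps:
o(f) = 200 + f
(493096 + o(515))*(262608 + 471370) = (493096 + (200 + 515))*(262608 + 471370) = (493096 + 715)*733978 = 493811*733978 = 362446410158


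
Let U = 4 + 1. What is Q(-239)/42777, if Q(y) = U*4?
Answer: 20/42777 ≈ 0.00046754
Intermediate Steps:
U = 5
Q(y) = 20 (Q(y) = 5*4 = 20)
Q(-239)/42777 = 20/42777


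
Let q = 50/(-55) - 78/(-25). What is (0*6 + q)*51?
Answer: 31008/275 ≈ 112.76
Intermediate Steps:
q = 608/275 (q = 50*(-1/55) - 78*(-1/25) = -10/11 + 78/25 = 608/275 ≈ 2.2109)
(0*6 + q)*51 = (0*6 + 608/275)*51 = (0 + 608/275)*51 = (608/275)*51 = 31008/275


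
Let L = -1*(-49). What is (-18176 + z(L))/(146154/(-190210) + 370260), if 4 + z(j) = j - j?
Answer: -576336300/11737834741 ≈ -0.049101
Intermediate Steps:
L = 49
z(j) = -4 (z(j) = -4 + (j - j) = -4 + 0 = -4)
(-18176 + z(L))/(146154/(-190210) + 370260) = (-18176 - 4)/(146154/(-190210) + 370260) = -18180/(146154*(-1/190210) + 370260) = -18180/(-73077/95105 + 370260) = -18180/35213504223/95105 = -18180*95105/35213504223 = -576336300/11737834741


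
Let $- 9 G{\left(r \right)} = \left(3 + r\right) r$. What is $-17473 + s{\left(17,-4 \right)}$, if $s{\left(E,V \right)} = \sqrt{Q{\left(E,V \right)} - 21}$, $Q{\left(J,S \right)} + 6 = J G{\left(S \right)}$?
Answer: $-17473 + \frac{i \sqrt{311}}{3} \approx -17473.0 + 5.8784 i$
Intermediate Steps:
$G{\left(r \right)} = - \frac{r \left(3 + r\right)}{9}$ ($G{\left(r \right)} = - \frac{\left(3 + r\right) r}{9} = - \frac{r \left(3 + r\right)}{9}$)
$Q{\left(J,S \right)} = -6 - \frac{J S \left(3 + S\right)}{9}$ ($Q{\left(J,S \right)} = -6 + J \left(- \frac{S \left(3 + S\right)}{9}\right) = -6 - \frac{J S \left(3 + S\right)}{9}$)
$s{\left(E,V \right)} = \sqrt{-27 - \frac{E V \left(3 + V\right)}{9}}$ ($s{\left(E,V \right)} = \sqrt{\left(-6 - \frac{E V \left(3 + V\right)}{9}\right) - 21} = \sqrt{-27 - \frac{E V \left(3 + V\right)}{9}}$)
$-17473 + s{\left(17,-4 \right)} = -17473 + \frac{\sqrt{-243 - 17 \left(-4\right) \left(3 - 4\right)}}{3} = -17473 + \frac{\sqrt{-243 - 17 \left(-4\right) \left(-1\right)}}{3} = -17473 + \frac{\sqrt{-243 - 68}}{3} = -17473 + \frac{\sqrt{-311}}{3} = -17473 + \frac{i \sqrt{311}}{3}$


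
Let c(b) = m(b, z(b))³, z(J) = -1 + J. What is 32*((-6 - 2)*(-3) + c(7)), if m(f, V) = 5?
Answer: 4768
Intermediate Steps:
c(b) = 125 (c(b) = 5³ = 125)
32*((-6 - 2)*(-3) + c(7)) = 32*((-6 - 2)*(-3) + 125) = 32*(-8*(-3) + 125) = 32*(24 + 125) = 32*149 = 4768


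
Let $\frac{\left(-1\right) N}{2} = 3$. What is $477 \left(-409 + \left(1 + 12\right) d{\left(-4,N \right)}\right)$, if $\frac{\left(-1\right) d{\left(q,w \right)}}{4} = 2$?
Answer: $-244701$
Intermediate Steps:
$N = -6$ ($N = \left(-2\right) 3 = -6$)
$d{\left(q,w \right)} = -8$ ($d{\left(q,w \right)} = \left(-4\right) 2 = -8$)
$477 \left(-409 + \left(1 + 12\right) d{\left(-4,N \right)}\right) = 477 \left(-409 + \left(1 + 12\right) \left(-8\right)\right) = 477 \left(-409 + 13 \left(-8\right)\right) = 477 \left(-409 - 104\right) = 477 \left(-513\right) = -244701$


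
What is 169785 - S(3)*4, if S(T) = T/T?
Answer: 169781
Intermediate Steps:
S(T) = 1
169785 - S(3)*4 = 169785 - 4 = 169781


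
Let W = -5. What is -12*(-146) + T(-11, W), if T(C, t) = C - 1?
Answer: 1740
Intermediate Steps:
T(C, t) = -1 + C
-12*(-146) + T(-11, W) = -12*(-146) + (-1 - 11) = 1752 - 12 = 1740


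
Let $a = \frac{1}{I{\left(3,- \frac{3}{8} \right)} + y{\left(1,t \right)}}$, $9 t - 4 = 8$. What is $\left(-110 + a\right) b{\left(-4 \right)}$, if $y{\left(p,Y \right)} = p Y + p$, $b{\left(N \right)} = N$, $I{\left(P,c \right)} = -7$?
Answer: $\frac{3086}{7} \approx 440.86$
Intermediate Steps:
$t = \frac{4}{3}$ ($t = \frac{4}{9} + \frac{1}{9} \cdot 8 = \frac{4}{9} + \frac{8}{9} = \frac{4}{3} \approx 1.3333$)
$y{\left(p,Y \right)} = p + Y p$ ($y{\left(p,Y \right)} = Y p + p = p + Y p$)
$a = - \frac{3}{14}$ ($a = \frac{1}{-7 + 1 \left(1 + \frac{4}{3}\right)} = \frac{1}{-7 + 1 \cdot \frac{7}{3}} = \frac{1}{-7 + \frac{7}{3}} = \frac{1}{- \frac{14}{3}} = - \frac{3}{14} \approx -0.21429$)
$\left(-110 + a\right) b{\left(-4 \right)} = \left(-110 - \frac{3}{14}\right) \left(-4\right) = \left(- \frac{1543}{14}\right) \left(-4\right) = \frac{3086}{7}$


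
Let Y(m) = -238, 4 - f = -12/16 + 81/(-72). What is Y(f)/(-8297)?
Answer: 238/8297 ≈ 0.028685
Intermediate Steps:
f = 47/8 (f = 4 - (-12/16 + 81/(-72)) = 4 - (-12*1/16 + 81*(-1/72)) = 4 - (-¾ - 9/8) = 4 - 1*(-15/8) = 4 + 15/8 = 47/8 ≈ 5.8750)
Y(f)/(-8297) = -238/(-8297) = -238*(-1/8297) = 238/8297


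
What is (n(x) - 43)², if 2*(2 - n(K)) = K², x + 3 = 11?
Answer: 5329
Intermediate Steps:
x = 8 (x = -3 + 11 = 8)
n(K) = 2 - K²/2
(n(x) - 43)² = ((2 - ½*8²) - 43)² = ((2 - ½*64) - 43)² = ((2 - 32) - 43)² = (-30 - 43)² = (-73)² = 5329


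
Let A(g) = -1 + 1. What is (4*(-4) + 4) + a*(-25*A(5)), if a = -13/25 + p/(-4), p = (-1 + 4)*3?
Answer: -12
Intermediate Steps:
A(g) = 0
p = 9 (p = 3*3 = 9)
a = -277/100 (a = -13/25 + 9/(-4) = -13*1/25 + 9*(-¼) = -13/25 - 9/4 = -277/100 ≈ -2.7700)
(4*(-4) + 4) + a*(-25*A(5)) = (4*(-4) + 4) - (-277)*0/4 = (-16 + 4) - 277/100*0 = -12 + 0 = -12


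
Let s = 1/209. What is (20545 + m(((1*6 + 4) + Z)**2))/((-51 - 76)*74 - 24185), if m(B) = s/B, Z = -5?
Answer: -107347626/175471175 ≈ -0.61177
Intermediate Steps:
s = 1/209 ≈ 0.0047847
m(B) = 1/(209*B)
(20545 + m(((1*6 + 4) + Z)**2))/((-51 - 76)*74 - 24185) = (20545 + 1/(209*(((1*6 + 4) - 5)**2)))/((-51 - 76)*74 - 24185) = (20545 + 1/(209*(((6 + 4) - 5)**2)))/(-127*74 - 24185) = (20545 + 1/(209*((10 - 5)**2)))/(-9398 - 24185) = (20545 + 1/(209*(5**2)))/(-33583) = (20545 + (1/209)/25)*(-1/33583) = (20545 + (1/209)*(1/25))*(-1/33583) = (20545 + 1/5225)*(-1/33583) = (107347626/5225)*(-1/33583) = -107347626/175471175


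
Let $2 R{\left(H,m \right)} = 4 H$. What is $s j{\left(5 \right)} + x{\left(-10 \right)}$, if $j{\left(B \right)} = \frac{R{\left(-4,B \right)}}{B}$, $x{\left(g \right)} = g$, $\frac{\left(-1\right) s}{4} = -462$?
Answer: $- \frac{14834}{5} \approx -2966.8$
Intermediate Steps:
$s = 1848$ ($s = \left(-4\right) \left(-462\right) = 1848$)
$R{\left(H,m \right)} = 2 H$ ($R{\left(H,m \right)} = \frac{4 H}{2} = 2 H$)
$j{\left(B \right)} = - \frac{8}{B}$ ($j{\left(B \right)} = \frac{2 \left(-4\right)}{B} = - \frac{8}{B}$)
$s j{\left(5 \right)} + x{\left(-10 \right)} = 1848 \left(- \frac{8}{5}\right) - 10 = - \frac{14784}{5} - 10 = - \frac{14834}{5}$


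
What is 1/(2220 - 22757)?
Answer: -1/20537 ≈ -4.8693e-5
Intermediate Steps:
1/(2220 - 22757) = 1/(-20537) = -1/20537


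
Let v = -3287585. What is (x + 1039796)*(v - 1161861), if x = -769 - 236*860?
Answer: -3720034968882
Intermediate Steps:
x = -203729 (x = -769 - 202960 = -203729)
(x + 1039796)*(v - 1161861) = (-203729 + 1039796)*(-3287585 - 1161861) = 836067*(-4449446) = -3720034968882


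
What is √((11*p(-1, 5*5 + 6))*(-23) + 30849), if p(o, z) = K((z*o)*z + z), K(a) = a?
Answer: 3*√29571 ≈ 515.89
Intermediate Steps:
p(o, z) = z + o*z² (p(o, z) = (z*o)*z + z = (o*z)*z + z = o*z² + z = z + o*z²)
√((11*p(-1, 5*5 + 6))*(-23) + 30849) = √((11*((5*5 + 6)*(1 - (5*5 + 6))))*(-23) + 30849) = √((11*((25 + 6)*(1 - (25 + 6))))*(-23) + 30849) = √((11*(31*(1 - 1*31)))*(-23) + 30849) = √((11*(31*(1 - 31)))*(-23) + 30849) = √((11*(31*(-30)))*(-23) + 30849) = √((11*(-930))*(-23) + 30849) = √(-10230*(-23) + 30849) = √(235290 + 30849) = √266139 = 3*√29571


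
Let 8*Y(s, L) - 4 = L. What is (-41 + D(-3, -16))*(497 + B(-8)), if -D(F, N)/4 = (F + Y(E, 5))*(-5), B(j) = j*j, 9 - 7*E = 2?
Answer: -88077/2 ≈ -44039.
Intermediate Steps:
E = 1 (E = 9/7 - 1/7*2 = 9/7 - 2/7 = 1)
Y(s, L) = 1/2 + L/8
B(j) = j**2
D(F, N) = 45/2 + 20*F (D(F, N) = -4*(F + (1/2 + (1/8)*5))*(-5) = -4*(F + (1/2 + 5/8))*(-5) = -4*(F + 9/8)*(-5) = -4*(9/8 + F)*(-5) = -4*(-45/8 - 5*F) = 45/2 + 20*F)
(-41 + D(-3, -16))*(497 + B(-8)) = (-41 + (45/2 + 20*(-3)))*(497 + (-8)**2) = (-41 + (45/2 - 60))*(497 + 64) = (-41 - 75/2)*561 = -157/2*561 = -88077/2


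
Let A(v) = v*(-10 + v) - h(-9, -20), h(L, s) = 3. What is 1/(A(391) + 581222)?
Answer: 1/730190 ≈ 1.3695e-6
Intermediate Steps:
A(v) = -3 + v*(-10 + v) (A(v) = v*(-10 + v) - 1*3 = v*(-10 + v) - 3 = -3 + v*(-10 + v))
1/(A(391) + 581222) = 1/((-3 + 391² - 10*391) + 581222) = 1/((-3 + 152881 - 3910) + 581222) = 1/(148968 + 581222) = 1/730190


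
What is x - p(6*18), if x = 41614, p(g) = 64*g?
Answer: 34702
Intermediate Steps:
x - p(6*18) = 41614 - 64*6*18 = 41614 - 64*108 = 41614 - 1*6912 = 41614 - 6912 = 34702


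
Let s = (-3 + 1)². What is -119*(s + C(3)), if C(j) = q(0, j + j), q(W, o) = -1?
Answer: -357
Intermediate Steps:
s = 4 (s = (-2)² = 4)
C(j) = -1
-119*(s + C(3)) = -119*(4 - 1) = -119*3 = -357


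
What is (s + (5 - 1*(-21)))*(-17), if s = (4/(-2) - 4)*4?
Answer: -34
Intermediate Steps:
s = -24 (s = (4*(-½) - 4)*4 = (-2 - 4)*4 = -6*4 = -24)
(s + (5 - 1*(-21)))*(-17) = (-24 + (5 - 1*(-21)))*(-17) = (-24 + (5 + 21))*(-17) = (-24 + 26)*(-17) = 2*(-17) = -34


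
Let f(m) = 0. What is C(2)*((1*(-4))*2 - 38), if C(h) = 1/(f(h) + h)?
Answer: -23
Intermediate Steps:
C(h) = 1/h (C(h) = 1/(0 + h) = 1/h)
C(2)*((1*(-4))*2 - 38) = ((1*(-4))*2 - 38)/2 = (-4*2 - 38)/2 = (-8 - 38)/2 = (½)*(-46) = -23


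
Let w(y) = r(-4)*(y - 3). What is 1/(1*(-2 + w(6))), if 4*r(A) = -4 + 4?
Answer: -½ ≈ -0.50000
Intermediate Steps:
r(A) = 0 (r(A) = (-4 + 4)/4 = (¼)*0 = 0)
w(y) = 0 (w(y) = 0*(y - 3) = 0*(-3 + y) = 0)
1/(1*(-2 + w(6))) = 1/(1*(-2 + 0)) = 1/(1*(-2)) = 1/(-2) = -½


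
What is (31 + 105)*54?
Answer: 7344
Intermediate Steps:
(31 + 105)*54 = 136*54 = 7344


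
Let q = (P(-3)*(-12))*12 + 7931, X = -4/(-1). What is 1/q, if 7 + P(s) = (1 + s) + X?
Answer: 1/8651 ≈ 0.00011559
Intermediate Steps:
X = 4 (X = -4*(-1) = 4)
P(s) = -2 + s (P(s) = -7 + ((1 + s) + 4) = -7 + (5 + s) = -2 + s)
q = 8651 (q = ((-2 - 3)*(-12))*12 + 7931 = -5*(-12)*12 + 7931 = 60*12 + 7931 = 720 + 7931 = 8651)
1/q = 1/8651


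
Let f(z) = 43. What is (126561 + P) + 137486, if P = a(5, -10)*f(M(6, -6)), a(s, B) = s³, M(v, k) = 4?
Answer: 269422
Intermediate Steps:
P = 5375 (P = 5³*43 = 125*43 = 5375)
(126561 + P) + 137486 = (126561 + 5375) + 137486 = 131936 + 137486 = 269422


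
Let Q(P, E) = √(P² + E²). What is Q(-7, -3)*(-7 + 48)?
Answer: 41*√58 ≈ 312.25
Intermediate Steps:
Q(P, E) = √(E² + P²)
Q(-7, -3)*(-7 + 48) = √((-3)² + (-7)²)*(-7 + 48) = √(9 + 49)*41 = √58*41 = 41*√58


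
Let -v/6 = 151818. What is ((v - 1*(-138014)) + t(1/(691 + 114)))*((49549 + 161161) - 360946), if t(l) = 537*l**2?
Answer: 142242716002892/1225 ≈ 1.1612e+11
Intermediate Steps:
v = -910908 (v = -6*151818 = -910908)
((v - 1*(-138014)) + t(1/(691 + 114)))*((49549 + 161161) - 360946) = ((-910908 - 1*(-138014)) + 537*(1/(691 + 114))**2)*((49549 + 161161) - 360946) = ((-910908 + 138014) + 537*(1/805)**2)*(210710 - 360946) = (-772894 + 537*(1/805)**2)*(-150236) = (-772894 + 537*(1/648025))*(-150236) = (-772894 + 537/648025)*(-150236) = -500854633813/648025*(-150236) = 142242716002892/1225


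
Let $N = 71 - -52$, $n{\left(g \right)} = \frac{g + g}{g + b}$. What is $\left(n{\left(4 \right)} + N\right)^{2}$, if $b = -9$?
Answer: $\frac{368449}{25} \approx 14738.0$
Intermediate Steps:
$n{\left(g \right)} = \frac{2 g}{-9 + g}$ ($n{\left(g \right)} = \frac{g + g}{g - 9} = \frac{2 g}{-9 + g}$)
$N = 123$ ($N = 71 + 52 = 123$)
$\left(n{\left(4 \right)} + N\right)^{2} = \left(2 \cdot 4 \frac{1}{-9 + 4} + 123\right)^{2} = \left(2 \cdot 4 \frac{1}{-5} + 123\right)^{2} = \left(2 \cdot 4 \left(- \frac{1}{5}\right) + 123\right)^{2} = \left(- \frac{8}{5} + 123\right)^{2} = \left(\frac{607}{5}\right)^{2} = \frac{368449}{25}$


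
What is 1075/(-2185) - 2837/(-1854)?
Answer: 841159/810198 ≈ 1.0382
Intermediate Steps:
1075/(-2185) - 2837/(-1854) = 1075*(-1/2185) - 2837*(-1/1854) = -215/437 + 2837/1854 = 841159/810198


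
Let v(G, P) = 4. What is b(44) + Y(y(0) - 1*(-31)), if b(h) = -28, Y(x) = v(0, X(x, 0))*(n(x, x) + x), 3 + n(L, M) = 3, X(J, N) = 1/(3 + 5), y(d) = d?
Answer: 96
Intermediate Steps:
X(J, N) = ⅛ (X(J, N) = 1/8 = ⅛)
n(L, M) = 0 (n(L, M) = -3 + 3 = 0)
Y(x) = 4*x (Y(x) = 4*(0 + x) = 4*x)
b(44) + Y(y(0) - 1*(-31)) = -28 + 4*(0 - 1*(-31)) = -28 + 4*(0 + 31) = -28 + 4*31 = -28 + 124 = 96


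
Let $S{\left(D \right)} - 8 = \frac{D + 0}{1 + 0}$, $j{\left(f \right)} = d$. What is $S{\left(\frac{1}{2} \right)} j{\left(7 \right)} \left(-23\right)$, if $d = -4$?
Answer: $782$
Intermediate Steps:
$j{\left(f \right)} = -4$
$S{\left(D \right)} = 8 + D$ ($S{\left(D \right)} = 8 + \frac{D + 0}{1 + 0} = 8 + \frac{D}{1} = 8 + D 1 = 8 + D$)
$S{\left(\frac{1}{2} \right)} j{\left(7 \right)} \left(-23\right) = \left(8 + \frac{1}{2}\right) \left(-4\right) \left(-23\right) = \frac{17}{2} \left(-4\right) \left(-23\right) = \left(-34\right) \left(-23\right) = 782$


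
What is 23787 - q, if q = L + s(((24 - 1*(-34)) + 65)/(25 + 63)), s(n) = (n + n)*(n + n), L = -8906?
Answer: 63278519/1936 ≈ 32685.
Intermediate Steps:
s(n) = 4*n**2 (s(n) = (2*n)*(2*n) = 4*n**2)
q = -17226887/1936 (q = -8906 + 4*(((24 - 1*(-34)) + 65)/(25 + 63))**2 = -8906 + 4*(((24 + 34) + 65)/88)**2 = -8906 + 4*((58 + 65)*(1/88))**2 = -8906 + 4*(123*(1/88))**2 = -8906 + 4*(123/88)**2 = -8906 + 4*(15129/7744) = -8906 + 15129/1936 = -17226887/1936 ≈ -8898.2)
23787 - q = 23787 - 1*(-17226887/1936) = 23787 + 17226887/1936 = 63278519/1936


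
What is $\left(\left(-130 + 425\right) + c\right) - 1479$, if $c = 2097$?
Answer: $913$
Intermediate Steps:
$\left(\left(-130 + 425\right) + c\right) - 1479 = \left(\left(-130 + 425\right) + 2097\right) - 1479 = \left(295 + 2097\right) - 1479 = 2392 - 1479 = 913$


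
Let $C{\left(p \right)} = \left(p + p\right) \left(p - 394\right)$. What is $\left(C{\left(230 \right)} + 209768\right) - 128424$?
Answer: $5904$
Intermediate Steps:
$C{\left(p \right)} = 2 p \left(-394 + p\right)$
$\left(C{\left(230 \right)} + 209768\right) - 128424 = \left(2 \cdot 230 \left(-394 + 230\right) + 209768\right) - 128424 = \left(2 \cdot 230 \left(-164\right) + 209768\right) - 128424 = \left(-75440 + 209768\right) - 128424 = 134328 - 128424 = 5904$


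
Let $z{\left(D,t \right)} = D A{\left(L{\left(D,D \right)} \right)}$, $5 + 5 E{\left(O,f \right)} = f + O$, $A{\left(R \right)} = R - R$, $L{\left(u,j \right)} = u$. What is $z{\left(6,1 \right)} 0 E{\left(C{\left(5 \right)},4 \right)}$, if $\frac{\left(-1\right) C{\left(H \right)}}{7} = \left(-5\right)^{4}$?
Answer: $0$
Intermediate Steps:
$A{\left(R \right)} = 0$
$C{\left(H \right)} = -4375$ ($C{\left(H \right)} = - 7 \left(-5\right)^{4} = \left(-7\right) 625 = -4375$)
$E{\left(O,f \right)} = -1 + \frac{O}{5} + \frac{f}{5}$ ($E{\left(O,f \right)} = -1 + \frac{f + O}{5} = -1 + \frac{O + f}{5} = -1 + \left(\frac{O}{5} + \frac{f}{5}\right) = -1 + \frac{O}{5} + \frac{f}{5}$)
$z{\left(D,t \right)} = 0$ ($z{\left(D,t \right)} = D 0 = 0$)
$z{\left(6,1 \right)} 0 E{\left(C{\left(5 \right)},4 \right)} = 0 \cdot 0 \left(-1 + \frac{1}{5} \left(-4375\right) + \frac{1}{5} \cdot 4\right) = 0 \left(-1 - 875 + \frac{4}{5}\right) = 0 \left(- \frac{4376}{5}\right) = 0$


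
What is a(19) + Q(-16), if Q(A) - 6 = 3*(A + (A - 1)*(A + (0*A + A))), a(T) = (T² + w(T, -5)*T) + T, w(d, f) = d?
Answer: 2331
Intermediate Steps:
a(T) = T + 2*T² (a(T) = (T² + T*T) + T = (T² + T²) + T = 2*T² + T = T + 2*T²)
Q(A) = 6 + 3*A + 6*A*(-1 + A) (Q(A) = 6 + 3*(A + (A - 1)*(A + (0*A + A))) = 6 + 3*(A + (-1 + A)*(A + (0 + A))) = 6 + 3*(A + (-1 + A)*(A + A)) = 6 + 3*(A + (-1 + A)*(2*A)) = 6 + 3*(A + 2*A*(-1 + A)) = 6 + (3*A + 6*A*(-1 + A)) = 6 + 3*A + 6*A*(-1 + A))
a(19) + Q(-16) = 19*(1 + 2*19) + (6 - 3*(-16) + 6*(-16)²) = 19*(1 + 38) + (6 + 48 + 6*256) = 19*39 + (6 + 48 + 1536) = 741 + 1590 = 2331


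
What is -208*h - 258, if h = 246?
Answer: -51426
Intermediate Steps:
-208*h - 258 = -208*246 - 258 = -51168 - 258 = -51426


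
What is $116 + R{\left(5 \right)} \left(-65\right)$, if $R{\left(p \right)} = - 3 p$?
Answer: $1091$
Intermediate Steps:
$116 + R{\left(5 \right)} \left(-65\right) = 116 + \left(-3\right) 5 \left(-65\right) = 116 - -975 = 116 + 975 = 1091$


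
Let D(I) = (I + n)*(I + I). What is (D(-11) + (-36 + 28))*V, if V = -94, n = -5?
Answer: -32336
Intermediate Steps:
D(I) = 2*I*(-5 + I) (D(I) = (I - 5)*(I + I) = (-5 + I)*(2*I) = 2*I*(-5 + I))
(D(-11) + (-36 + 28))*V = (2*(-11)*(-5 - 11) + (-36 + 28))*(-94) = (2*(-11)*(-16) - 8)*(-94) = (352 - 8)*(-94) = 344*(-94) = -32336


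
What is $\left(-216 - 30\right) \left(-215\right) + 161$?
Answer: $53051$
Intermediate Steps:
$\left(-216 - 30\right) \left(-215\right) + 161 = \left(-246\right) \left(-215\right) + 161 = 52890 + 161 = 53051$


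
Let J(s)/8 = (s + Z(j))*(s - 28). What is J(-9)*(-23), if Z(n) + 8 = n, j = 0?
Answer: -115736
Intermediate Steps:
Z(n) = -8 + n
J(s) = 8*(-28 + s)*(-8 + s) (J(s) = 8*((s + (-8 + 0))*(s - 28)) = 8*((s - 8)*(-28 + s)) = 8*((-8 + s)*(-28 + s)) = 8*((-28 + s)*(-8 + s)) = 8*(-28 + s)*(-8 + s))
J(-9)*(-23) = (1792 - 288*(-9) + 8*(-9)²)*(-23) = (1792 + 2592 + 8*81)*(-23) = (1792 + 2592 + 648)*(-23) = 5032*(-23) = -115736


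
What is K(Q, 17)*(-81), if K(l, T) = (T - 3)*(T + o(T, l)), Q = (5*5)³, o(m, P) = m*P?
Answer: -301238028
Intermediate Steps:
o(m, P) = P*m
Q = 15625 (Q = 25³ = 15625)
K(l, T) = (-3 + T)*(T + T*l) (K(l, T) = (T - 3)*(T + l*T) = (-3 + T)*(T + T*l))
K(Q, 17)*(-81) = (17*(-3 + 17 - 3*15625 + 17*15625))*(-81) = (17*(-3 + 17 - 46875 + 265625))*(-81) = (17*218764)*(-81) = 3718988*(-81) = -301238028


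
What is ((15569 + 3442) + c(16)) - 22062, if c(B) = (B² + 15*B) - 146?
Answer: -2701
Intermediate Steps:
c(B) = -146 + B² + 15*B
((15569 + 3442) + c(16)) - 22062 = ((15569 + 3442) + (-146 + 16² + 15*16)) - 22062 = (19011 + (-146 + 256 + 240)) - 22062 = (19011 + 350) - 22062 = 19361 - 22062 = -2701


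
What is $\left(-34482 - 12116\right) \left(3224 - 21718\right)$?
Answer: $861783412$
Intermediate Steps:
$\left(-34482 - 12116\right) \left(3224 - 21718\right) = \left(-46598\right) \left(-18494\right) = 861783412$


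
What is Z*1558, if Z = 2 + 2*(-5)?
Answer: -12464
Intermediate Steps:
Z = -8 (Z = 2 - 10 = -8)
Z*1558 = -8*1558 = -12464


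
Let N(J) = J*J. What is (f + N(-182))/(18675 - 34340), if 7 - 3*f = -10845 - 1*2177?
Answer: -37467/15665 ≈ -2.3918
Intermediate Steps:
f = 4343 (f = 7/3 - (-10845 - 1*2177)/3 = 7/3 - (-10845 - 2177)/3 = 7/3 - ⅓*(-13022) = 7/3 + 13022/3 = 4343)
N(J) = J²
(f + N(-182))/(18675 - 34340) = (4343 + (-182)²)/(18675 - 34340) = (4343 + 33124)/(-15665) = 37467*(-1/15665) = -37467/15665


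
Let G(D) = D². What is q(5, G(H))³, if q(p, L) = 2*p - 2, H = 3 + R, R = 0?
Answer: 512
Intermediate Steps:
H = 3 (H = 3 + 0 = 3)
q(p, L) = -2 + 2*p
q(5, G(H))³ = (-2 + 2*5)³ = (-2 + 10)³ = 8³ = 512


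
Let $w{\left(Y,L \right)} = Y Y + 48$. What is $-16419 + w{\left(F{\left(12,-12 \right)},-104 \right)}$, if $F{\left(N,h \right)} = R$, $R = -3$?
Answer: $-16362$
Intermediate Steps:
$F{\left(N,h \right)} = -3$
$w{\left(Y,L \right)} = 48 + Y^{2}$ ($w{\left(Y,L \right)} = Y^{2} + 48 = 48 + Y^{2}$)
$-16419 + w{\left(F{\left(12,-12 \right)},-104 \right)} = -16419 + \left(48 + \left(-3\right)^{2}\right) = -16419 + \left(48 + 9\right) = -16419 + 57 = -16362$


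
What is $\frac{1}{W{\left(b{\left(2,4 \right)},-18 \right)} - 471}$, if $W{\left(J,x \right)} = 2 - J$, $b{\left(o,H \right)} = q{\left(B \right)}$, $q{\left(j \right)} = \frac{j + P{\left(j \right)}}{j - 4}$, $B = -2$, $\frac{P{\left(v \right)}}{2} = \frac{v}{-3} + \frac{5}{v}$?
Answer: $- \frac{18}{8459} \approx -0.0021279$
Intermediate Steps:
$P{\left(v \right)} = \frac{10}{v} - \frac{2 v}{3}$ ($P{\left(v \right)} = 2 \left(\frac{v}{-3} + \frac{5}{v}\right) = 2 \left(v \left(- \frac{1}{3}\right) + \frac{5}{v}\right) = 2 \left(- \frac{v}{3} + \frac{5}{v}\right) = 2 \left(\frac{5}{v} - \frac{v}{3}\right) = \frac{10}{v} - \frac{2 v}{3}$)
$q{\left(j \right)} = \frac{\frac{10}{j} + \frac{j}{3}}{-4 + j}$ ($q{\left(j \right)} = \frac{j - \left(- \frac{10}{j} + \frac{2 j}{3}\right)}{j - 4} = \frac{\frac{10}{j} + \frac{j}{3}}{-4 + j}$)
$b{\left(o,H \right)} = \frac{17}{18}$ ($b{\left(o,H \right)} = \frac{30 + \left(-2\right)^{2}}{3 \left(-2\right) \left(-4 - 2\right)} = \frac{1}{3} \left(- \frac{1}{2}\right) \frac{1}{-6} \left(30 + 4\right) = \frac{1}{3} \left(- \frac{1}{2}\right) \left(- \frac{1}{6}\right) 34 = \frac{17}{18}$)
$\frac{1}{W{\left(b{\left(2,4 \right)},-18 \right)} - 471} = \frac{1}{\left(2 - \frac{17}{18}\right) - 471} = \frac{1}{\frac{19}{18} - 471} = \frac{1}{- \frac{8459}{18}} = - \frac{18}{8459}$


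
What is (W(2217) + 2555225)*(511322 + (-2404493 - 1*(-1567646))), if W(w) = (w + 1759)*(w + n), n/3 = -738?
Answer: -835672480325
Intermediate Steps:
n = -2214 (n = 3*(-738) = -2214)
W(w) = (-2214 + w)*(1759 + w) (W(w) = (w + 1759)*(w - 2214) = (1759 + w)*(-2214 + w) = (-2214 + w)*(1759 + w))
(W(2217) + 2555225)*(511322 + (-2404493 - 1*(-1567646))) = ((-3894426 + 2217² - 455*2217) + 2555225)*(511322 + (-2404493 - 1*(-1567646))) = ((-3894426 + 4915089 - 1008735) + 2555225)*(511322 + (-2404493 + 1567646)) = (11928 + 2555225)*(511322 - 836847) = 2567153*(-325525) = -835672480325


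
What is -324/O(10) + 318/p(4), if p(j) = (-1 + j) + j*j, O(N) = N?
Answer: -1488/95 ≈ -15.663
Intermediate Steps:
p(j) = -1 + j + j**2 (p(j) = (-1 + j) + j**2 = -1 + j + j**2)
-324/O(10) + 318/p(4) = -324/10 + 318/(-1 + 4 + 4**2) = -324*1/10 + 318/(-1 + 4 + 16) = -162/5 + 318/19 = -1488/95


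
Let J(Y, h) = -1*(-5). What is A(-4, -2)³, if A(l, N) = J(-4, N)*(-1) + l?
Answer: -729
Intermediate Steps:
J(Y, h) = 5
A(l, N) = -5 + l (A(l, N) = 5*(-1) + l = -5 + l)
A(-4, -2)³ = (-5 - 4)³ = (-9)³ = -729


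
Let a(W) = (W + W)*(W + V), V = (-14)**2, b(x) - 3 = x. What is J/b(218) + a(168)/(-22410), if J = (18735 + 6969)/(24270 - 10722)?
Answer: -298705358/54818595 ≈ -5.4490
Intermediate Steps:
b(x) = 3 + x
J = 2142/1129 (J = 25704/13548 = 25704*(1/13548) = 2142/1129 ≈ 1.8973)
V = 196
a(W) = 2*W*(196 + W) (a(W) = (W + W)*(W + 196) = (2*W)*(196 + W) = 2*W*(196 + W))
J/b(218) + a(168)/(-22410) = 2142/(1129*(3 + 218)) + (2*168*(196 + 168))/(-22410) = (2142/1129)/221 + (2*168*364)*(-1/22410) = (2142/1129)*(1/221) + 122304*(-1/22410) = 126/14677 - 20384/3735 = -298705358/54818595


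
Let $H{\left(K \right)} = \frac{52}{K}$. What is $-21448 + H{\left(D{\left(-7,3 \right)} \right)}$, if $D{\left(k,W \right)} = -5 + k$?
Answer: $- \frac{64357}{3} \approx -21452.0$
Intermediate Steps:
$-21448 + H{\left(D{\left(-7,3 \right)} \right)} = -21448 + \frac{52}{-5 - 7} = -21448 + \frac{52}{-12} = -21448 + 52 \left(- \frac{1}{12}\right) = -21448 - \frac{13}{3} = - \frac{64357}{3}$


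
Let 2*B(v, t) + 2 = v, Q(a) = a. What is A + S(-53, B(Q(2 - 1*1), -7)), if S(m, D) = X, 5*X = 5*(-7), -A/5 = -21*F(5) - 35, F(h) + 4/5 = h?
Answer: 609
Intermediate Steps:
F(h) = -4/5 + h
A = 616 (A = -5*(-21*(-4/5 + 5) - 35) = -5*(-21*21/5 - 35) = -5*(-441/5 - 35) = -5*(-616/5) = 616)
B(v, t) = -1 + v/2
X = -7 (X = (5*(-7))/5 = (1/5)*(-35) = -7)
S(m, D) = -7
A + S(-53, B(Q(2 - 1*1), -7)) = 616 - 7 = 609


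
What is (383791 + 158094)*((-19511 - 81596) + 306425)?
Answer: 111258744430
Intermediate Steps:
(383791 + 158094)*((-19511 - 81596) + 306425) = 541885*(-101107 + 306425) = 541885*205318 = 111258744430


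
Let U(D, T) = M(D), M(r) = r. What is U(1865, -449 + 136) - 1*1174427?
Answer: -1172562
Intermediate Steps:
U(D, T) = D
U(1865, -449 + 136) - 1*1174427 = 1865 - 1*1174427 = 1865 - 1174427 = -1172562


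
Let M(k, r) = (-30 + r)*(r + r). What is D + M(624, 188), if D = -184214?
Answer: -124806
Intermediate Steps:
M(k, r) = 2*r*(-30 + r) (M(k, r) = (-30 + r)*(2*r) = 2*r*(-30 + r))
D + M(624, 188) = -184214 + 2*188*(-30 + 188) = -184214 + 2*188*158 = -184214 + 59408 = -124806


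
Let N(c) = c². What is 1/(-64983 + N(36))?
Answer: -1/63687 ≈ -1.5702e-5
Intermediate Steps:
1/(-64983 + N(36)) = 1/(-64983 + 36²) = 1/(-64983 + 1296) = 1/(-63687) = -1/63687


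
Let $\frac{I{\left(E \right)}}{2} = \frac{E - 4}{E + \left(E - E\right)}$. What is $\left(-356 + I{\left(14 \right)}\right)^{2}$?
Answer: $\frac{6160324}{49} \approx 1.2572 \cdot 10^{5}$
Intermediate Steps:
$I{\left(E \right)} = \frac{2 \left(-4 + E\right)}{E}$ ($I{\left(E \right)} = 2 \frac{E - 4}{E + \left(E - E\right)} = 2 \frac{-4 + E}{E + 0} = 2 \frac{-4 + E}{E} = \frac{2 \left(-4 + E\right)}{E}$)
$\left(-356 + I{\left(14 \right)}\right)^{2} = \left(-356 + \left(2 - \frac{8}{14}\right)\right)^{2} = \left(-356 + \left(2 - \frac{4}{7}\right)\right)^{2} = \left(-356 + \frac{10}{7}\right)^{2} = \left(- \frac{2482}{7}\right)^{2} = \frac{6160324}{49}$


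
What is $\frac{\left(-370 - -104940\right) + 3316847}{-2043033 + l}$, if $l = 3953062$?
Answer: $\frac{3421417}{1910029} \approx 1.7913$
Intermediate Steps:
$\frac{\left(-370 - -104940\right) + 3316847}{-2043033 + l} = \frac{\left(-370 - -104940\right) + 3316847}{-2043033 + 3953062} = \frac{\left(-370 + 104940\right) + 3316847}{1910029} = \left(104570 + 3316847\right) \frac{1}{1910029} = 3421417 \cdot \frac{1}{1910029} = \frac{3421417}{1910029}$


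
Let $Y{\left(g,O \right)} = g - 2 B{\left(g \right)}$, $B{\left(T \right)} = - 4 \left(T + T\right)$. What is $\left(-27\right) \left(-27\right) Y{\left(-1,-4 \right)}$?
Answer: $-12393$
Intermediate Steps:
$B{\left(T \right)} = - 8 T$ ($B{\left(T \right)} = - 4 \cdot 2 T = - 8 T$)
$Y{\left(g,O \right)} = 17 g$ ($Y{\left(g,O \right)} = g - 2 \left(- 8 g\right) = g + 16 g = 17 g$)
$\left(-27\right) \left(-27\right) Y{\left(-1,-4 \right)} = \left(-27\right) \left(-27\right) 17 \left(-1\right) = 729 \left(-17\right) = -12393$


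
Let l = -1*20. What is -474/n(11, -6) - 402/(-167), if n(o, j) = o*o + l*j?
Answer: 17724/40247 ≈ 0.44038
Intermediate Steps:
l = -20
n(o, j) = o² - 20*j (n(o, j) = o*o - 20*j = o² - 20*j)
-474/n(11, -6) - 402/(-167) = -474/(11² - 20*(-6)) - 402/(-167) = -474/(121 + 120) - 402*(-1/167) = -474/241 + 402/167 = 17724/40247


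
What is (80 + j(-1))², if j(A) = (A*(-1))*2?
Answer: 6724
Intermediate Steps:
j(A) = -2*A (j(A) = -A*2 = -2*A)
(80 + j(-1))² = (80 - 2*(-1))² = (80 + 2)² = 82² = 6724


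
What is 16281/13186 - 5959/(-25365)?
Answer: 25870681/17603310 ≈ 1.4696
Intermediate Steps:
16281/13186 - 5959/(-25365) = 16281*(1/13186) - 5959*(-1/25365) = 16281/13186 + 5959/25365 = 25870681/17603310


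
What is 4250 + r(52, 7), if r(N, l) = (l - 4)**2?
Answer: 4259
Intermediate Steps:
r(N, l) = (-4 + l)**2
4250 + r(52, 7) = 4250 + (-4 + 7)**2 = 4250 + 3**2 = 4250 + 9 = 4259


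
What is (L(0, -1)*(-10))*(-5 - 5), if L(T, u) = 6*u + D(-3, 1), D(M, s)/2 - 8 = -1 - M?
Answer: 1400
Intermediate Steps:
D(M, s) = 14 - 2*M (D(M, s) = 16 + 2*(-1 - M) = 16 + (-2 - 2*M) = 14 - 2*M)
L(T, u) = 20 + 6*u (L(T, u) = 6*u + (14 - 2*(-3)) = 6*u + (14 + 6) = 6*u + 20 = 20 + 6*u)
(L(0, -1)*(-10))*(-5 - 5) = ((20 + 6*(-1))*(-10))*(-5 - 5) = ((20 - 6)*(-10))*(-10) = (14*(-10))*(-10) = -140*(-10) = 1400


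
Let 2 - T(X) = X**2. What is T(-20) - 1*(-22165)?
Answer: 21767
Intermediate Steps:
T(X) = 2 - X**2
T(-20) - 1*(-22165) = (2 - 1*(-20)**2) - 1*(-22165) = (2 - 1*400) + 22165 = (2 - 400) + 22165 = -398 + 22165 = 21767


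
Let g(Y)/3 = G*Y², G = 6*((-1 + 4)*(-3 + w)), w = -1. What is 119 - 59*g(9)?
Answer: 1032383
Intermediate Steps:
G = -72 (G = 6*((-1 + 4)*(-3 - 1)) = 6*(3*(-4)) = 6*(-12) = -72)
g(Y) = -216*Y² (g(Y) = 3*(-72*Y²) = -216*Y²)
119 - 59*g(9) = 119 - (-12744)*9² = 119 - (-12744)*81 = 119 - 59*(-17496) = 119 + 1032264 = 1032383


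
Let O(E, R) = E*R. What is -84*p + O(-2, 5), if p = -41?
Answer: 3434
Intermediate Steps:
-84*p + O(-2, 5) = -84*(-41) - 2*5 = 3444 - 10 = 3434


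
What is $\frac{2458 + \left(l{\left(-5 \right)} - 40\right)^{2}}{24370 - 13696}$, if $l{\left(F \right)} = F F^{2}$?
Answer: $\frac{29683}{10674} \approx 2.7809$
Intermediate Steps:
$l{\left(F \right)} = F^{3}$
$\frac{2458 + \left(l{\left(-5 \right)} - 40\right)^{2}}{24370 - 13696} = \frac{2458 + \left(\left(-5\right)^{3} - 40\right)^{2}}{24370 - 13696} = \frac{2458 + \left(-125 - 40\right)^{2}}{10674} = \left(2458 + \left(-165\right)^{2}\right) \frac{1}{10674} = \left(2458 + 27225\right) \frac{1}{10674} = 29683 \cdot \frac{1}{10674} = \frac{29683}{10674}$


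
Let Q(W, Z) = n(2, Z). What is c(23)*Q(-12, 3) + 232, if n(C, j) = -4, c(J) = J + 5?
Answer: 120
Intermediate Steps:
c(J) = 5 + J
Q(W, Z) = -4
c(23)*Q(-12, 3) + 232 = (5 + 23)*(-4) + 232 = 28*(-4) + 232 = -112 + 232 = 120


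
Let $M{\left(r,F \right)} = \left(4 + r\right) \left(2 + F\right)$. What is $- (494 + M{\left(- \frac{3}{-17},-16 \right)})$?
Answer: $- \frac{7404}{17} \approx -435.53$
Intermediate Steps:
$M{\left(r,F \right)} = \left(2 + F\right) \left(4 + r\right)$
$- (494 + M{\left(- \frac{3}{-17},-16 \right)}) = - (494 + \left(8 + 2 \left(- \frac{3}{-17}\right) + 4 \left(-16\right) - 16 \left(- \frac{3}{-17}\right)\right)) = - (494 + \left(8 + 2 \left(\left(-3\right) \left(- \frac{1}{17}\right)\right) - 64 - 16 \left(\left(-3\right) \left(- \frac{1}{17}\right)\right)\right)) = - (494 + \left(8 + 2 \cdot \frac{3}{17} - 64 - \frac{48}{17}\right)) = - (494 + \left(8 + \frac{6}{17} - 64 - \frac{48}{17}\right)) = - (494 - \frac{994}{17}) = \left(-1\right) \frac{7404}{17} = - \frac{7404}{17}$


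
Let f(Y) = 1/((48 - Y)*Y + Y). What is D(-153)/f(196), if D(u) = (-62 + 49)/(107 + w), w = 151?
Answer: 62426/43 ≈ 1451.8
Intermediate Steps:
D(u) = -13/258 (D(u) = (-62 + 49)/(107 + 151) = -13/258)
f(Y) = 1/(Y + Y*(48 - Y)) (f(Y) = 1/(Y*(48 - Y) + Y) = 1/(Y + Y*(48 - Y)))
D(-153)/f(196) = -13/(258*((-1/(196*(-49 + 196))))) = -13/(258*((-1*1/196/147))) = -13/(258*((-1*1/196*1/147))) = -13/(258*(-1/28812)) = -13/258*(-28812) = 62426/43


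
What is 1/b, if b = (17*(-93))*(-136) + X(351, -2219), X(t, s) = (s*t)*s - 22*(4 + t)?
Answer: 1/1728517517 ≈ 5.7853e-10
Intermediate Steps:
X(t, s) = -88 - 22*t + t*s² (X(t, s) = t*s² + (-88 - 22*t) = -88 - 22*t + t*s²)
b = 1728517517 (b = (17*(-93))*(-136) + (-88 - 22*351 + 351*(-2219)²) = -1581*(-136) + (-88 - 7722 + 351*4923961) = 215016 + (-88 - 7722 + 1728310311) = 215016 + 1728302501 = 1728517517)
1/b = 1/1728517517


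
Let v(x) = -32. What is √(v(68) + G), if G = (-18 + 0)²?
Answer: 2*√73 ≈ 17.088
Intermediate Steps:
G = 324 (G = (-18)² = 324)
√(v(68) + G) = √(-32 + 324) = √292 = 2*√73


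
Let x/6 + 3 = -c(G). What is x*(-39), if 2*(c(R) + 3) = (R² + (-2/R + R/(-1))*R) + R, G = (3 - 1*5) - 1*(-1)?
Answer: -351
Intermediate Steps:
G = -1 (G = (3 - 5) + 1 = -2 + 1 = -1)
c(R) = -3 + R/2 + R²/2 + R*(-R - 2/R)/2 (c(R) = -3 + ((R² + (-2/R + R/(-1))*R) + R)/2 = -3 + ((R² + (-2/R + R*(-1))*R) + R)/2 = -3 + ((R² + (-2/R - R)*R) + R)/2 = -3 + ((R² + (-R - 2/R)*R) + R)/2 = -3 + ((R² + R*(-R - 2/R)) + R)/2 = -3 + (R + R² + R*(-R - 2/R))/2 = -3 + (R/2 + R²/2 + R*(-R - 2/R)/2) = -3 + R/2 + R²/2 + R*(-R - 2/R)/2)
x = 9 (x = -18 + 6*(-(-4 + (½)*(-1))) = -18 + 6*(-(-4 - ½)) = -18 + 6*(-1*(-9/2)) = -18 + 6*(9/2) = -18 + 27 = 9)
x*(-39) = 9*(-39) = -351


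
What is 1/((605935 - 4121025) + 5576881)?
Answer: 1/2061791 ≈ 4.8502e-7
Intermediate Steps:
1/((605935 - 4121025) + 5576881) = 1/(-3515090 + 5576881) = 1/2061791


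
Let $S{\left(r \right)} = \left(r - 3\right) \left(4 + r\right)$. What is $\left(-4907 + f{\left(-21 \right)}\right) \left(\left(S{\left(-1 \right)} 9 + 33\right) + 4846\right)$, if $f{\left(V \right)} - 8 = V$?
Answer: $-23473320$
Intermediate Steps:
$S{\left(r \right)} = \left(-3 + r\right) \left(4 + r\right)$
$f{\left(V \right)} = 8 + V$
$\left(-4907 + f{\left(-21 \right)}\right) \left(\left(S{\left(-1 \right)} 9 + 33\right) + 4846\right) = \left(-4907 + \left(8 - 21\right)\right) \left(\left(\left(-12 - 1 + \left(-1\right)^{2}\right) 9 + 33\right) + 4846\right) = \left(-4907 - 13\right) \left(\left(\left(-12 - 1 + 1\right) 9 + 33\right) + 4846\right) = - 4920 \left(\left(\left(-12\right) 9 + 33\right) + 4846\right) = - 4920 \left(\left(-108 + 33\right) + 4846\right) = - 4920 \left(-75 + 4846\right) = \left(-4920\right) 4771 = -23473320$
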